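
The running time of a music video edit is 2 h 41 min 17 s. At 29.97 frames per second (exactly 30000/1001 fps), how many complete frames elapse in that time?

290019 frames

2 h 41 min 17 s = 9677 s.
Frames = 9677 × 30000/1001 = 290310000/1001 ≈ 290019.9800.
Complete frames: 290019.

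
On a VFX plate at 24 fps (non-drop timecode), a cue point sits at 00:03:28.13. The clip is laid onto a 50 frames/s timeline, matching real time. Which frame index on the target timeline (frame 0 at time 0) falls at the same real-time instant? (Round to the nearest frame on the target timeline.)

frame 10427

Source frame index: (0×3600 + 3×60 + 28) × 24 + 13 = 5005.
Real time: 5005 / (24) = 5005/24 s.
Target frame: (5005/24) × (50) = 125125/12 ≈ 10427.083 → 10427.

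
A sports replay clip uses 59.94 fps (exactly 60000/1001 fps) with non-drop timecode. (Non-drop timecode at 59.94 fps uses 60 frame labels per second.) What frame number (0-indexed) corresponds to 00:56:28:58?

Total seconds to the label: (0 × 3600 + 56 × 60 + 28) = 3388.
Frame index = 3388 × 60 + 58 = 203338.

frame 203338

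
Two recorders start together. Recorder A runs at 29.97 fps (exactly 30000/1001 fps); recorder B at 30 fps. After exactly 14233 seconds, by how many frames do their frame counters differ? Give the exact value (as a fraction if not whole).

A emits 30000/1001 × 14233 = 426990000/1001 frames; B emits 30 × 14233 = 426990.
Difference = 426990/1001 frames (≈ 426.5634); B is ahead of A.

426990/1001 frames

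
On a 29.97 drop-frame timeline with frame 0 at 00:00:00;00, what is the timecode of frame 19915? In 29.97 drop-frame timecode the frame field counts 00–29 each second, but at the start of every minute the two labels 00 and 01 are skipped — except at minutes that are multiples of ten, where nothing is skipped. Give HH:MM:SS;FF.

00:11:04;15

Each 10-minute DF block holds 10 × 60 × 30 − 9 × 2 = 17982 frames. 19915 ÷ 17982 → 1 full block, remainder 1933.
Within the partial block the first minute is 1800 frames and each further minute 1798, so 1 further minute boundary passed. Total skipped labels = 18 × 1 + 2 × 1 = 20.
Non-drop label index = 19915 + 20 = 19935; at 30 labels/s that is 00:11:04:15, i.e. DF 00:11:04;15.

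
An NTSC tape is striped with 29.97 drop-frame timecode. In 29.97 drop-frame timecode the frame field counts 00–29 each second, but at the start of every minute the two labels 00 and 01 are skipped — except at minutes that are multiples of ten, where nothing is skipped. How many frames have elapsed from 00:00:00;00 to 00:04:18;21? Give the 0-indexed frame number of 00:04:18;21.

7753

As if non-drop at 30 labels/s: (0 × 3600 + 4 × 60 + 18) × 30 + 21 = 7761.
Minute boundaries passed: 4; those not divisible by 10: 4 − 0 = 4; dropped labels = 2 × 4 = 8.
Actual frame index = 7761 − 8 = 7753.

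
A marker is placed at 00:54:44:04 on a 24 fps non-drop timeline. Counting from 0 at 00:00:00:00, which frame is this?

78820

Total seconds to the label: (0 × 3600 + 54 × 60 + 44) = 3284.
Frame index = 3284 × 24 + 4 = 78820.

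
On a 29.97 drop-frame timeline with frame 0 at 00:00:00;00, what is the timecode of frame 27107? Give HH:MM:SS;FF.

Each 10-minute DF block holds 10 × 60 × 30 − 9 × 2 = 17982 frames. 27107 ÷ 17982 → 1 full block, remainder 9125.
Within the partial block the first minute is 1800 frames and each further minute 1798, so 5 further minute boundaries passed. Total skipped labels = 18 × 1 + 2 × 5 = 28.
Non-drop label index = 27107 + 28 = 27135; at 30 labels/s that is 00:15:04:15, i.e. DF 00:15:04;15.

00:15:04;15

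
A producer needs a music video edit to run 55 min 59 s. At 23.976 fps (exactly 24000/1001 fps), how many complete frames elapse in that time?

55 min 59 s = 3359 s.
Frames = 3359 × 24000/1001 = 80616000/1001 ≈ 80535.4645.
Complete frames: 80535.

80535 frames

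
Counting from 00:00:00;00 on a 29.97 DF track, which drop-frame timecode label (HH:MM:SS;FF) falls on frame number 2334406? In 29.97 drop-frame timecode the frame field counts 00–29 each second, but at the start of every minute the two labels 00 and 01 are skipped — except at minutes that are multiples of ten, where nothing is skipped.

21:38:11;14

Ten DF minutes hold 17982 frames, so frame 2334406 lies in block 129 (frames 2319678–2337659) with 14728 frames into that block.
The block's first minute is 1800 frames and the rest 1798 each; 14728 frames reaches minute 8, so 129 × 18 + 8 × 2 = 2338 labels have been skipped so far.
Adding those back, label number 2334406 + 2338 = 2336744 at 30 labels/s is 77891 s + 14 f = 21 h 38 min 11 s frame 14, i.e. 21:38:11;14.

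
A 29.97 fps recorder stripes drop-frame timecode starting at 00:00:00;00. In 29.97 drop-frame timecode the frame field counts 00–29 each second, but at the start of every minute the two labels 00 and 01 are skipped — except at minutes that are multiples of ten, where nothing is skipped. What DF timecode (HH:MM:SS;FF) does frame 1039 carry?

Each 10-minute DF block holds 10 × 60 × 30 − 9 × 2 = 17982 frames. 1039 ÷ 17982 → 0 full blocks, remainder 1039.
Within the partial block the first minute is 1800 frames and each further minute 1798, so 0 further minute boundaries passed. Total skipped labels = 18 × 0 + 2 × 0 = 0.
Non-drop label index = 1039 + 0 = 1039; at 30 labels/s that is 00:00:34:19, i.e. DF 00:00:34;19.

00:00:34;19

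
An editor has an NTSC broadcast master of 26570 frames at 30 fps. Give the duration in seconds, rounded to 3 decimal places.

885.667 seconds

Running time = 26570 × 1/30 = 2657/3 s ≈ 885.667 s.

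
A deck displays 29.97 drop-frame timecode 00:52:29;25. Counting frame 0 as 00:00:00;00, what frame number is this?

94401

As if non-drop at 30 labels/s: (0 × 3600 + 52 × 60 + 29) × 30 + 25 = 94495.
Minute boundaries passed: 52; those not divisible by 10: 52 − 5 = 47; dropped labels = 2 × 47 = 94.
Actual frame index = 94495 − 94 = 94401.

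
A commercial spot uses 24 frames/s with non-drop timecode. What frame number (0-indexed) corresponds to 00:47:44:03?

Total seconds to the label: (0 × 3600 + 47 × 60 + 44) = 2864.
Frame index = 2864 × 24 + 3 = 68739.

frame 68739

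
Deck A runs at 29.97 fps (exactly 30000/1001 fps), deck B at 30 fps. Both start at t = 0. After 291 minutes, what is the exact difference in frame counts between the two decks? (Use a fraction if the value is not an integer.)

523800/1001 frames

291 min = 17460 s.
A emits 30000/1001 × 17460 = 523800000/1001 frames; B emits 30 × 17460 = 523800.
Difference = 523800/1001 frames (≈ 523.2767); B is ahead of A.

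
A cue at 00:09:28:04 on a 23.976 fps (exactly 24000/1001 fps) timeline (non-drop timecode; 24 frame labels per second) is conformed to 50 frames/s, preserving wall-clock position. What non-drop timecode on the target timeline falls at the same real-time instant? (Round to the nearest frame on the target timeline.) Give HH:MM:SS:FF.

00:09:28:37

Source frame index: (0×3600 + 9×60 + 28) × 24 + 4 = 13636.
Real time: 13636 / (24000/1001) = 3412409/6000 s.
Target frame: (3412409/6000) × (50) = 3412409/120 ≈ 28436.742 → 28437.
At 50 labels/s: frame 28437 → 00:09:28:37.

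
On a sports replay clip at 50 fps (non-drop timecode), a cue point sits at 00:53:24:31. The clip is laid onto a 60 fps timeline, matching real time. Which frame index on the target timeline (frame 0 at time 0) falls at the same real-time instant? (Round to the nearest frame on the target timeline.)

Source frame index: (0×3600 + 53×60 + 24) × 50 + 31 = 160231.
Real time: 160231 / (50) = 160231/50 s.
Target frame: (160231/50) × (60) = 961386/5 ≈ 192277.200 → 192277.

frame 192277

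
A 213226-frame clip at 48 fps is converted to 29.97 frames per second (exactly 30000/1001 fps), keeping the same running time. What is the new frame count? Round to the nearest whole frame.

Frames at target rate = 213226 × (30000/1001) / (48) = 10251250/77 ≈ 133133.117.
Nearest whole frame: 133133.

133133 frames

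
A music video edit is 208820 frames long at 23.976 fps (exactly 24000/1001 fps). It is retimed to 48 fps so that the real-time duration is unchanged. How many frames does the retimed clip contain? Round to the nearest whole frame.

418058 frames

Frames at target rate = 208820 × (48) / (24000/1001) = 10451441/25 ≈ 418057.640.
Nearest whole frame: 418058.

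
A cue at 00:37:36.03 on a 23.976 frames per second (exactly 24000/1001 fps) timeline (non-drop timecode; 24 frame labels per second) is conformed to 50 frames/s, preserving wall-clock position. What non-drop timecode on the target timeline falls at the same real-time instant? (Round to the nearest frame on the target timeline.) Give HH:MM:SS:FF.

00:37:38:19

Source frame index: (0×3600 + 37×60 + 36) × 24 + 3 = 54147.
Real time: 54147 / (24000/1001) = 18067049/8000 s.
Target frame: (18067049/8000) × (50) = 18067049/160 ≈ 112919.056 → 112919.
At 50 labels/s: frame 112919 → 00:37:38:19.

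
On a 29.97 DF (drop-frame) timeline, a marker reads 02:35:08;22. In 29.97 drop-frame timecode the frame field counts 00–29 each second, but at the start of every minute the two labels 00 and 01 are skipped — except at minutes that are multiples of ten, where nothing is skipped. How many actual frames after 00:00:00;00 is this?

Complete 10-minute blocks: 15, each 17982 frames → 269730.
Remaining 5 whole minutes in the current block: 1800 + 4 × 1798 = 8992 frames.
Within the current minute: 8 × 30 + 22 − 2 = 260 (labels ;00/;01 skipped at this minute). Total = 269730 + 8992 + 260 = 278982.

278982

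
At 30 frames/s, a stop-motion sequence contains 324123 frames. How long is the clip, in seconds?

10804.1 seconds

Running time = 324123 / (30) = 10804.1 s.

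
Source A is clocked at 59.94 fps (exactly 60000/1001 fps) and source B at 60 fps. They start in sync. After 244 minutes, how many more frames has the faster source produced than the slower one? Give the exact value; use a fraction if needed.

244 min = 14640 s.
A emits 60000/1001 × 14640 = 878400000/1001 frames; B emits 60 × 14640 = 878400.
Difference = 878400/1001 frames (≈ 877.5225); B is ahead of A.

878400/1001 frames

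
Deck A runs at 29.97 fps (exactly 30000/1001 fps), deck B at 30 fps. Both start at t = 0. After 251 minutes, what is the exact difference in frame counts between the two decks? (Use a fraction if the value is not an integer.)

251 min = 15060 s.
A emits 30000/1001 × 15060 = 451800000/1001 frames; B emits 30 × 15060 = 451800.
Difference = 451800/1001 frames (≈ 451.3487); B is ahead of A.

451800/1001 frames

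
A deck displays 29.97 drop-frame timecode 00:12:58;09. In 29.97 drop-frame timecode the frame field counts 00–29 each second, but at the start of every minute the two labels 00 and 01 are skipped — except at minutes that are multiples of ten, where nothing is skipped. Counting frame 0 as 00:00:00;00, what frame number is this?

Complete 10-minute blocks: 1, each 17982 frames → 17982.
Remaining 2 whole minutes in the current block: 1800 + 1 × 1798 = 3598 frames.
Within the current minute: 58 × 30 + 9 − 2 = 1747 (labels ;00/;01 skipped at this minute). Total = 17982 + 3598 + 1747 = 23327.

23327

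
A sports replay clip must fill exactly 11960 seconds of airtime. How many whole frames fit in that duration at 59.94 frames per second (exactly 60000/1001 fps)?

716883 frames

Frames = 11960 × 60000/1001 = 55200000/77 ≈ 716883.1169.
Complete frames: 716883.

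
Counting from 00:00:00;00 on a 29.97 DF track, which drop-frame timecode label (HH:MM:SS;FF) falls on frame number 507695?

04:42:20;03

Each 10-minute DF block holds 10 × 60 × 30 − 9 × 2 = 17982 frames. 507695 ÷ 17982 → 28 full blocks, remainder 4199.
Within the partial block the first minute is 1800 frames and each further minute 1798, so 2 further minute boundaries passed. Total skipped labels = 18 × 28 + 2 × 2 = 508.
Non-drop label index = 507695 + 508 = 508203; at 30 labels/s that is 04:42:20:03, i.e. DF 04:42:20;03.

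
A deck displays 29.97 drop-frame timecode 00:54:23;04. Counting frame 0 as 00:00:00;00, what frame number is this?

As if non-drop at 30 labels/s: (0 × 3600 + 54 × 60 + 23) × 30 + 4 = 97894.
Minute boundaries passed: 54; those not divisible by 10: 54 − 5 = 49; dropped labels = 2 × 49 = 98.
Actual frame index = 97894 − 98 = 97796.

97796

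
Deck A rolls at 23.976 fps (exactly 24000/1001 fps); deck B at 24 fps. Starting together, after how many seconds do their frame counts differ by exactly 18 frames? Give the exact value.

750.75 seconds

The gap grows by |24 − 24000/1001| = 24/1001 frames per second.
Time for a 18-frame gap: 18 ÷ (24/1001) = 750.75 s.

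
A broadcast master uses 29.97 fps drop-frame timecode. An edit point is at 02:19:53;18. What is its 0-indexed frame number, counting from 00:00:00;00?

Complete 10-minute blocks: 13, each 17982 frames → 233766.
Remaining 9 whole minutes in the current block: 1800 + 8 × 1798 = 16184 frames.
Within the current minute: 53 × 30 + 18 − 2 = 1606 (labels ;00/;01 skipped at this minute). Total = 233766 + 16184 + 1606 = 251556.

251556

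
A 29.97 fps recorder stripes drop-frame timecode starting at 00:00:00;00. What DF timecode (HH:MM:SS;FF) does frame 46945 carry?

Each 10-minute DF block holds 10 × 60 × 30 − 9 × 2 = 17982 frames. 46945 ÷ 17982 → 2 full blocks, remainder 10981.
Within the partial block the first minute is 1800 frames and each further minute 1798, so 6 further minute boundaries passed. Total skipped labels = 18 × 2 + 2 × 6 = 48.
Non-drop label index = 46945 + 48 = 46993; at 30 labels/s that is 00:26:06:13, i.e. DF 00:26:06;13.

00:26:06;13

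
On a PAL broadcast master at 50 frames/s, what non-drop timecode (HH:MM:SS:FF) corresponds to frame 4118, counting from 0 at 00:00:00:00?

4118 ÷ 50 = 82 full seconds, remainder 18 frames.
82 s = 0 h 1 min 22 s.
Timecode: 00:01:22:18.

00:01:22:18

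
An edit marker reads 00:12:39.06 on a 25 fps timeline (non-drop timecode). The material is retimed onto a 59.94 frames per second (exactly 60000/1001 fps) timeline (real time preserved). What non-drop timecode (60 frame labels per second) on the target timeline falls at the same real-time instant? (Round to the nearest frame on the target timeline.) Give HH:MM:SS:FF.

Source frame index: (0×3600 + 12×60 + 39) × 25 + 6 = 18981.
Real time: 18981 / (25) = 18981/25 s.
Target frame: (18981/25) × (60000/1001) = 45554400/1001 ≈ 45508.891 → 45509.
At 60 labels/s: frame 45509 → 00:12:38:29.

00:12:38:29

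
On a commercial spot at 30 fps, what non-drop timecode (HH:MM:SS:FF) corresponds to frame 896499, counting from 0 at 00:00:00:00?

896499 ÷ 30 = 29883 full seconds, remainder 9 frames.
29883 s = 8 h 18 min 3 s.
Timecode: 08:18:03:09.

08:18:03:09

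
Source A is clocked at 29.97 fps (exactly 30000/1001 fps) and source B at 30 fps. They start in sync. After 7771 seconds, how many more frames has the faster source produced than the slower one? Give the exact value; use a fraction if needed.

A emits 30000/1001 × 7771 = 233130000/1001 frames; B emits 30 × 7771 = 233130.
Difference = 233130/1001 frames (≈ 232.8971); B is ahead of A.

233130/1001 frames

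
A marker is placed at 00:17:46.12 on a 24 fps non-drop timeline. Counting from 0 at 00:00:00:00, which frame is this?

frame 25596

Total seconds to the label: (0 × 3600 + 17 × 60 + 46) = 1066.
Frame index = 1066 × 24 + 12 = 25596.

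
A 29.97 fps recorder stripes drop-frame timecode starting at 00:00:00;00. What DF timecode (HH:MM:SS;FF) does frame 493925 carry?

Ten DF minutes hold 17982 frames, so frame 493925 lies in block 27 (frames 485514–503495) with 8411 frames into that block.
The block's first minute is 1800 frames and the rest 1798 each; 8411 frames reaches minute 4, so 27 × 18 + 4 × 2 = 494 labels have been skipped so far.
Adding those back, label number 493925 + 494 = 494419 at 30 labels/s is 16480 s + 19 f = 4 h 34 min 40 s frame 19, i.e. 04:34:40;19.

04:34:40;19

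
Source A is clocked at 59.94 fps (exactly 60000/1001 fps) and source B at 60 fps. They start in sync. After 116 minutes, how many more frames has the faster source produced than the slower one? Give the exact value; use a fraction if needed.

116 min = 6960 s.
A emits 60000/1001 × 6960 = 417600000/1001 frames; B emits 60 × 6960 = 417600.
Difference = 417600/1001 frames (≈ 417.1828); B is ahead of A.

417600/1001 frames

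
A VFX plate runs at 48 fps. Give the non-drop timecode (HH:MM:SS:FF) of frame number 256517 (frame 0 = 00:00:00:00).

01:29:04:05

256517 ÷ 48 = 5344 full seconds, remainder 5 frames.
5344 s = 1 h 29 min 4 s.
Timecode: 01:29:04:05.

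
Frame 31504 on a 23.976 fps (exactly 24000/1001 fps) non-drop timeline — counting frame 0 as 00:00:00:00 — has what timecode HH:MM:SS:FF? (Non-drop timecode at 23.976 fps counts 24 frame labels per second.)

31504 ÷ 24 = 1312 full seconds, remainder 16 frames.
1312 s = 0 h 21 min 52 s.
Timecode: 00:21:52:16.

00:21:52:16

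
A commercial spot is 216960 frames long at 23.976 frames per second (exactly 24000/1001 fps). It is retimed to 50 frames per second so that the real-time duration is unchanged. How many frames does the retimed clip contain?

452452 frames

Target frames = source frames × (target rate / source rate) = 216960 × (50)/(24000/1001) = 216960 × 1001/480 = 452452.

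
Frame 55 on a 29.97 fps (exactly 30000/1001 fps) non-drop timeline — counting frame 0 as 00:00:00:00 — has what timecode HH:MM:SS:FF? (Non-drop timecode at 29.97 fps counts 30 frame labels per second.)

00:00:01:25

55 ÷ 30 = 1 full seconds, remainder 25 frames.
1 s = 0 h 0 min 1 s.
Timecode: 00:00:01:25.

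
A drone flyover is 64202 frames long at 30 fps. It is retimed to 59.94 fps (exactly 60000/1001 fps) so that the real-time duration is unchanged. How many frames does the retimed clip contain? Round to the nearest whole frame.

128276 frames

Frames at target rate = 64202 × (60000/1001) / (30) = 128404000/1001 ≈ 128275.724.
Nearest whole frame: 128276.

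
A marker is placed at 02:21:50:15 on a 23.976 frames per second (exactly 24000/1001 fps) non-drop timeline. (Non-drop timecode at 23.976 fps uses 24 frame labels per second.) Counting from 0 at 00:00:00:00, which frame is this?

frame 204255

Total seconds to the label: (2 × 3600 + 21 × 60 + 50) = 8510.
Frame index = 8510 × 24 + 15 = 204255.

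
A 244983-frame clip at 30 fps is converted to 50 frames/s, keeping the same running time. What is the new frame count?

408305 frames

Target frames = source frames × (target rate / source rate) = 244983 × (50)/(30) = 244983 × 5/3 = 408305.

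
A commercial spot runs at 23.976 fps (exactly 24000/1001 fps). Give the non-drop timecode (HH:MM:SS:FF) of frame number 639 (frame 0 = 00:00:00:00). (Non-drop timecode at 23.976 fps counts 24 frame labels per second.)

639 ÷ 24 = 26 full seconds, remainder 15 frames.
26 s = 0 h 0 min 26 s.
Timecode: 00:00:26:15.

00:00:26:15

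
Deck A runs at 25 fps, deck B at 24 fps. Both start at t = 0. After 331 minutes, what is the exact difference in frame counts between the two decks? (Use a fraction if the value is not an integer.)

331 min = 19860 s.
A emits 25 × 19860 = 496500 frames; B emits 24 × 19860 = 476640.
Difference = 19860 frames; B is behind A.

19860 frames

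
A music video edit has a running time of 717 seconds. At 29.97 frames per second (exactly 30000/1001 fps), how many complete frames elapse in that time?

21488 frames

Frames = 717 × 30000/1001 = 21510000/1001 ≈ 21488.5115.
Complete frames: 21488.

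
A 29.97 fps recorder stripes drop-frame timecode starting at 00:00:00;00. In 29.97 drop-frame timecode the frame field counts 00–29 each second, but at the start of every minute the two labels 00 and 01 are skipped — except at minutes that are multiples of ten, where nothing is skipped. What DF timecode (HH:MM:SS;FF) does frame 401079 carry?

03:43:02;21

Ten DF minutes hold 17982 frames, so frame 401079 lies in block 22 (frames 395604–413585) with 5475 frames into that block.
The block's first minute is 1800 frames and the rest 1798 each; 5475 frames reaches minute 3, so 22 × 18 + 3 × 2 = 402 labels have been skipped so far.
Adding those back, label number 401079 + 402 = 401481 at 30 labels/s is 13382 s + 21 f = 3 h 43 min 2 s frame 21, i.e. 03:43:02;21.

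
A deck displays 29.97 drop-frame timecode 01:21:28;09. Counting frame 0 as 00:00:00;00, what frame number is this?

146503

Complete 10-minute blocks: 8, each 17982 frames → 143856.
Remaining 1 whole minute in the current block: 1800 + 0 × 1798 = 1800 frames.
Within the current minute: 28 × 30 + 9 − 2 = 847 (labels ;00/;01 skipped at this minute). Total = 143856 + 1800 + 847 = 146503.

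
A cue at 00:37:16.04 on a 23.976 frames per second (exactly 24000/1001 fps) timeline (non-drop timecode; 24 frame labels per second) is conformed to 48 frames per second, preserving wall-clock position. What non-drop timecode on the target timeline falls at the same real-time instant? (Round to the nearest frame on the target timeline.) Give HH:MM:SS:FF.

00:37:18:19

Source frame index: (0×3600 + 37×60 + 16) × 24 + 4 = 53668.
Real time: 53668 / (24000/1001) = 13430417/6000 s.
Target frame: (13430417/6000) × (48) = 13430417/125 ≈ 107443.336 → 107443.
At 48 labels/s: frame 107443 → 00:37:18:19.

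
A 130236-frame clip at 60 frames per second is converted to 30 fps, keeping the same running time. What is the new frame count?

Target frames = source frames × (target rate / source rate) = 130236 × (30)/(60) = 130236 × 1/2 = 65118.

65118 frames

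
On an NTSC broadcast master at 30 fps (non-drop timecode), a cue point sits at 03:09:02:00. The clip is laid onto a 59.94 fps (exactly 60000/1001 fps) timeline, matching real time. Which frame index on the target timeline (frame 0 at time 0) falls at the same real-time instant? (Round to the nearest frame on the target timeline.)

frame 679840

Source frame index: (3×3600 + 9×60 + 2) × 30 + 0 = 340260.
Real time: 340260 / (30) = 11342 s.
Target frame: (11342) × (60000/1001) = 680520000/1001 ≈ 679840.160 → 679840.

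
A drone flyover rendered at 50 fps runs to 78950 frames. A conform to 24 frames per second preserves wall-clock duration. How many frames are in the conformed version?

37896 frames

Target frames = source frames × (target rate / source rate) = 78950 × (24)/(50) = 78950 × 12/25 = 37896.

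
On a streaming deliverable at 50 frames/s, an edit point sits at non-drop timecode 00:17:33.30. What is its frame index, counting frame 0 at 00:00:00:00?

Total seconds to the label: (0 × 3600 + 17 × 60 + 33) = 1053.
Frame index = 1053 × 50 + 30 = 52680.

frame 52680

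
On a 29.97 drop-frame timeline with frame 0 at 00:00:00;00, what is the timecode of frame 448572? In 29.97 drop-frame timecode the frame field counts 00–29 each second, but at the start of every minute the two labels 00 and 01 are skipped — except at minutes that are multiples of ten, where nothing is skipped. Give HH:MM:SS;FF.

Ten DF minutes hold 17982 frames, so frame 448572 lies in block 24 (frames 431568–449549) with 17004 frames into that block.
The block's first minute is 1800 frames and the rest 1798 each; 17004 frames reaches minute 9, so 24 × 18 + 9 × 2 = 450 labels have been skipped so far.
Adding those back, label number 448572 + 450 = 449022 at 30 labels/s is 14967 s + 12 f = 4 h 9 min 27 s frame 12, i.e. 04:09:27;12.

04:09:27;12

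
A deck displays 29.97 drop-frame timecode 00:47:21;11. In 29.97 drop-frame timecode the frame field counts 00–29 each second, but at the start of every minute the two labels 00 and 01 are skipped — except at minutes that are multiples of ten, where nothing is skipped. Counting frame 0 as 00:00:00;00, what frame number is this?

85155

Complete 10-minute blocks: 4, each 17982 frames → 71928.
Remaining 7 whole minutes in the current block: 1800 + 6 × 1798 = 12588 frames.
Within the current minute: 21 × 30 + 11 − 2 = 639 (labels ;00/;01 skipped at this minute). Total = 71928 + 12588 + 639 = 85155.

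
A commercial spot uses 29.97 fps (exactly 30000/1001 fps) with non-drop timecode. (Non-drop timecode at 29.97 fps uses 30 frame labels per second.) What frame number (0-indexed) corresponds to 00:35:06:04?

frame 63184

Total seconds to the label: (0 × 3600 + 35 × 60 + 6) = 2106.
Frame index = 2106 × 30 + 4 = 63184.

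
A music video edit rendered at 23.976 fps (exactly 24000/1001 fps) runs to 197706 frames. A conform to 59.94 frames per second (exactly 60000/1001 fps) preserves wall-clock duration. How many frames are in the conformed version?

Target frames = source frames × (target rate / source rate) = 197706 × (60000/1001)/(24000/1001) = 197706 × 5/2 = 494265.

494265 frames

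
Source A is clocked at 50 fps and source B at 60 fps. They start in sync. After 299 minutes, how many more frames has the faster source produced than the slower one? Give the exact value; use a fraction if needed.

179400 frames

299 min = 17940 s.
A emits 50 × 17940 = 897000 frames; B emits 60 × 17940 = 1076400.
Difference = 179400 frames; B is ahead of A.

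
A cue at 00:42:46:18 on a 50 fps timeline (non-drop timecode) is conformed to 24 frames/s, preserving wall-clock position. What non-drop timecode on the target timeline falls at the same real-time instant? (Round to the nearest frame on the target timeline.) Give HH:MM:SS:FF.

00:42:46:09

Source frame index: (0×3600 + 42×60 + 46) × 50 + 18 = 128318.
Real time: 128318 / (50) = 64159/25 s.
Target frame: (64159/25) × (24) = 1539816/25 ≈ 61592.640 → 61593.
At 24 labels/s: frame 61593 → 00:42:46:09.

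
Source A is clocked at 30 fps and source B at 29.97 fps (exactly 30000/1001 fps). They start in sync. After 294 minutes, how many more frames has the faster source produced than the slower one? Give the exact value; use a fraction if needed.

294 min = 17640 s.
A emits 30 × 17640 = 529200 frames; B emits 30000/1001 × 17640 = 75600000/143.
Difference = 75600/143 frames (≈ 528.6713); B is behind A.

75600/143 frames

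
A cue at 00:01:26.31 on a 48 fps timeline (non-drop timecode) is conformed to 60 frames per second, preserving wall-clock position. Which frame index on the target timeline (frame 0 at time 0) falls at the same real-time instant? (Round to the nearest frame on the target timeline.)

frame 5199

Source frame index: (0×3600 + 1×60 + 26) × 48 + 31 = 4159.
Real time: 4159 / (48) = 4159/48 s.
Target frame: (4159/48) × (60) = 20795/4 ≈ 5198.750 → 5199.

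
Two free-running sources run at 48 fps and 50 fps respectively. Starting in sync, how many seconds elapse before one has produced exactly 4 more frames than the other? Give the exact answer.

2 seconds

The gap grows by |50 − 48| = 2 frames per second.
Time for a 4-frame gap: 4 ÷ (2) = 2 s.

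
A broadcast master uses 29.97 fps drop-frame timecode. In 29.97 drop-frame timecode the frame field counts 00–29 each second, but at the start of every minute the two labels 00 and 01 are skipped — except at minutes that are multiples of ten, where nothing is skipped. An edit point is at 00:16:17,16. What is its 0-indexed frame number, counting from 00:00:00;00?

Complete 10-minute blocks: 1, each 17982 frames → 17982.
Remaining 6 whole minutes in the current block: 1800 + 5 × 1798 = 10790 frames.
Within the current minute: 17 × 30 + 16 − 2 = 524 (labels ;00/;01 skipped at this minute). Total = 17982 + 10790 + 524 = 29296.

29296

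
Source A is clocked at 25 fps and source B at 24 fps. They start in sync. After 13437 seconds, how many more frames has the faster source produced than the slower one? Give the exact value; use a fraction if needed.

13437 frames

A emits 25 × 13437 = 335925 frames; B emits 24 × 13437 = 322488.
Difference = 13437 frames; B is behind A.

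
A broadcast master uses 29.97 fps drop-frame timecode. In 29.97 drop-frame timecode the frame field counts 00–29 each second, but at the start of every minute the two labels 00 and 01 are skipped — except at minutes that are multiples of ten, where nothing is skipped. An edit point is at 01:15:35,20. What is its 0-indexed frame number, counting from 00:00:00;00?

135934

As if non-drop at 30 labels/s: (1 × 3600 + 15 × 60 + 35) × 30 + 20 = 136070.
Minute boundaries passed: 75; those not divisible by 10: 75 − 7 = 68; dropped labels = 2 × 68 = 136.
Actual frame index = 136070 − 136 = 135934.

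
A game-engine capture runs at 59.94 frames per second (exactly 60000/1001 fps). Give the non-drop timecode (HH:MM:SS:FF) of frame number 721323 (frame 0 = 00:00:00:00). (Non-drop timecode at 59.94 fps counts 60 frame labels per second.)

721323 ÷ 60 = 12022 full seconds, remainder 3 frames.
12022 s = 3 h 20 min 22 s.
Timecode: 03:20:22:03.

03:20:22:03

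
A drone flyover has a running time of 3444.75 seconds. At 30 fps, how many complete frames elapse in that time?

Frames = 3444.75 × 30 = 206685/2 ≈ 103342.5000.
Complete frames: 103342.

103342 frames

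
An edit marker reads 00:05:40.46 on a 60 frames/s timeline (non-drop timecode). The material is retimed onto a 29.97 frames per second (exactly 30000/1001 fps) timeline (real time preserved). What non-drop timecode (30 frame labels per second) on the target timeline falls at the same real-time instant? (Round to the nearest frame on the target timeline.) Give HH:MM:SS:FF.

Source frame index: (0×3600 + 5×60 + 40) × 60 + 46 = 20446.
Real time: 20446 / (60) = 10223/30 s.
Target frame: (10223/30) × (30000/1001) = 10223000/1001 ≈ 10212.787 → 10213.
At 30 labels/s: frame 10213 → 00:05:40:13.

00:05:40:13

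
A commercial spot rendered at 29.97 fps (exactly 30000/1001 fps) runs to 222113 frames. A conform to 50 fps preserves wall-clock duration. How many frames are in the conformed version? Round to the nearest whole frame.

370559 frames

Frames at target rate = 222113 × (50) / (30000/1001) = 222335113/600 ≈ 370558.522.
Nearest whole frame: 370559.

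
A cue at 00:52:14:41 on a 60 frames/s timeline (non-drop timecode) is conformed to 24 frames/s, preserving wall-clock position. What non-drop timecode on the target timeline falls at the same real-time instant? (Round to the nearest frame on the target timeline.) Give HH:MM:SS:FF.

00:52:14:16

Source frame index: (0×3600 + 52×60 + 14) × 60 + 41 = 188081.
Real time: 188081 / (60) = 188081/60 s.
Target frame: (188081/60) × (24) = 376162/5 ≈ 75232.400 → 75232.
At 24 labels/s: frame 75232 → 00:52:14:16.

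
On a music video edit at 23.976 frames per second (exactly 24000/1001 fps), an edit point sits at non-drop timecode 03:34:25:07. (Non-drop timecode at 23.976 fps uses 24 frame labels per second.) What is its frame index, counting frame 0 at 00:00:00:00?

frame 308767

Total seconds to the label: (3 × 3600 + 34 × 60 + 25) = 12865.
Frame index = 12865 × 24 + 7 = 308767.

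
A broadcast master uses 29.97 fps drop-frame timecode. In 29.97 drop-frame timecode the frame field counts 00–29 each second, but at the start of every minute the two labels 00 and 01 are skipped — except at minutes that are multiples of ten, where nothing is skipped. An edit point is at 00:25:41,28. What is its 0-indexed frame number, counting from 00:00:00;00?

As if non-drop at 30 labels/s: (0 × 3600 + 25 × 60 + 41) × 30 + 28 = 46258.
Minute boundaries passed: 25; those not divisible by 10: 25 − 2 = 23; dropped labels = 2 × 23 = 46.
Actual frame index = 46258 − 46 = 46212.

46212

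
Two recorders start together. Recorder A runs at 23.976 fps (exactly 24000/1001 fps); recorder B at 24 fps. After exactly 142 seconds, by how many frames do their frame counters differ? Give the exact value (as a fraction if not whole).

A emits 24000/1001 × 142 = 3408000/1001 frames; B emits 24 × 142 = 3408.
Difference = 3408/1001 frames (≈ 3.4046); B is ahead of A.

3408/1001 frames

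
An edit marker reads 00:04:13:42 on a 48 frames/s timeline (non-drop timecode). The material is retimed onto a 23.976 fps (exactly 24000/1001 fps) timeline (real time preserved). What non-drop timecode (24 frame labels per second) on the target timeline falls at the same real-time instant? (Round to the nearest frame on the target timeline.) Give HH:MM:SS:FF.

Source frame index: (0×3600 + 4×60 + 13) × 48 + 42 = 12186.
Real time: 12186 / (48) = 2031/8 s.
Target frame: (2031/8) × (24000/1001) = 6093000/1001 ≈ 6086.913 → 6087.
At 24 labels/s: frame 6087 → 00:04:13:15.

00:04:13:15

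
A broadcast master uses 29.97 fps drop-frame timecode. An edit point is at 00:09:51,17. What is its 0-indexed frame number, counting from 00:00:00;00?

17729

Complete 10-minute blocks: 0, each 17982 frames → 0.
Remaining 9 whole minutes in the current block: 1800 + 8 × 1798 = 16184 frames.
Within the current minute: 51 × 30 + 17 − 2 = 1545 (labels ;00/;01 skipped at this minute). Total = 0 + 16184 + 1545 = 17729.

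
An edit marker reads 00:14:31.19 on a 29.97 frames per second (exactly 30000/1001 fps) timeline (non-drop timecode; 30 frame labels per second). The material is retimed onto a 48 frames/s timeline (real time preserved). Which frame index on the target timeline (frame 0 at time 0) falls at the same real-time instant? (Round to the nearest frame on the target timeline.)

Source frame index: (0×3600 + 14×60 + 31) × 30 + 19 = 26149.
Real time: 26149 / (30000/1001) = 26175149/30000 s.
Target frame: (26175149/30000) × (48) = 26175149/625 ≈ 41880.238 → 41880.

frame 41880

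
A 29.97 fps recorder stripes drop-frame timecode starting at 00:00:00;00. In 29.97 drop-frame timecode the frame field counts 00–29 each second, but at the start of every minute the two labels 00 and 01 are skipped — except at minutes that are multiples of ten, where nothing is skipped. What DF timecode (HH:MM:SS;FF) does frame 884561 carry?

08:11:54;25

Each 10-minute DF block holds 10 × 60 × 30 − 9 × 2 = 17982 frames. 884561 ÷ 17982 → 49 full blocks, remainder 3443.
Within the partial block the first minute is 1800 frames and each further minute 1798, so 1 further minute boundary passed. Total skipped labels = 18 × 49 + 2 × 1 = 884.
Non-drop label index = 884561 + 884 = 885445; at 30 labels/s that is 08:11:54:25, i.e. DF 08:11:54;25.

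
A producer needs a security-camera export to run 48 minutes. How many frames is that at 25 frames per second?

48 min = 2880 s.
Frames = 2880 × 25 = 72000.

72000 frames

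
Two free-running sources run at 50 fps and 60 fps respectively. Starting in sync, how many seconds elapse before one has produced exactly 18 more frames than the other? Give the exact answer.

1.8 seconds

The gap grows by |60 − 50| = 10 frames per second.
Time for a 18-frame gap: 18 ÷ (10) = 1.8 s.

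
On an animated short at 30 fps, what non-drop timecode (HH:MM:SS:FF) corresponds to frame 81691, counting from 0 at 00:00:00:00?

81691 ÷ 30 = 2723 full seconds, remainder 1 frame.
2723 s = 0 h 45 min 23 s.
Timecode: 00:45:23:01.

00:45:23:01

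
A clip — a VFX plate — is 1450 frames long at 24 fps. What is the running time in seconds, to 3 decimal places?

60.417 seconds

Running time = 1450 × 1/24 = 725/12 s ≈ 60.417 s.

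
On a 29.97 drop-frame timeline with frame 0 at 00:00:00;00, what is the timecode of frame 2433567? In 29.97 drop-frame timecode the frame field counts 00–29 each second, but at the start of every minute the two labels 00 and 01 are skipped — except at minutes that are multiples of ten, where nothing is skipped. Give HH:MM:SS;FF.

Ten DF minutes hold 17982 frames, so frame 2433567 lies in block 135 (frames 2427570–2445551) with 5997 frames into that block.
The block's first minute is 1800 frames and the rest 1798 each; 5997 frames reaches minute 3, so 135 × 18 + 3 × 2 = 2436 labels have been skipped so far.
Adding those back, label number 2433567 + 2436 = 2436003 at 30 labels/s is 81200 s + 3 f = 22 h 33 min 20 s frame 3, i.e. 22:33:20;03.

22:33:20;03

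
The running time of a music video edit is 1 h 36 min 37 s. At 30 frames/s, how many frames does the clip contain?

1 h 36 min 37 s = 5797 s.
Frames = 5797 × 30 = 173910.

173910 frames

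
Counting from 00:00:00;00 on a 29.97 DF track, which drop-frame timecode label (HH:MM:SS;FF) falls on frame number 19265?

Each 10-minute DF block holds 10 × 60 × 30 − 9 × 2 = 17982 frames. 19265 ÷ 17982 → 1 full block, remainder 1283.
Within the partial block the first minute is 1800 frames and each further minute 1798, so 0 further minute boundaries passed. Total skipped labels = 18 × 1 + 2 × 0 = 18.
Non-drop label index = 19265 + 18 = 19283; at 30 labels/s that is 00:10:42:23, i.e. DF 00:10:42;23.

00:10:42;23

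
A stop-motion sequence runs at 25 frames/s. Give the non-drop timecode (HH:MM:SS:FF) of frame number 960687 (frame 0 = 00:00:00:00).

960687 ÷ 25 = 38427 full seconds, remainder 12 frames.
38427 s = 10 h 40 min 27 s.
Timecode: 10:40:27:12.

10:40:27:12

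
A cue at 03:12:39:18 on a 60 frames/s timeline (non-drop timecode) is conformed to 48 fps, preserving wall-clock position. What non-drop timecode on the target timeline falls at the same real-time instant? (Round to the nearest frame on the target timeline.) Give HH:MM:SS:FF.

Source frame index: (3×3600 + 12×60 + 39) × 60 + 18 = 693558.
Real time: 693558 / (60) = 115593/10 s.
Target frame: (115593/10) × (48) = 2774232/5 ≈ 554846.400 → 554846.
At 48 labels/s: frame 554846 → 03:12:39:14.

03:12:39:14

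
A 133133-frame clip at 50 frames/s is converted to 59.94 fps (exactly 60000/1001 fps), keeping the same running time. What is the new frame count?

159600 frames

Target frames = source frames × (target rate / source rate) = 133133 × (60000/1001)/(50) = 133133 × 1200/1001 = 159600.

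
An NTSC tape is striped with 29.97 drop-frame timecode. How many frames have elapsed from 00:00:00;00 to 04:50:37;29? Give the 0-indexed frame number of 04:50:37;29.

As if non-drop at 30 labels/s: (4 × 3600 + 50 × 60 + 37) × 30 + 29 = 523139.
Minute boundaries passed: 290; those not divisible by 10: 290 − 29 = 261; dropped labels = 2 × 261 = 522.
Actual frame index = 523139 − 522 = 522617.

522617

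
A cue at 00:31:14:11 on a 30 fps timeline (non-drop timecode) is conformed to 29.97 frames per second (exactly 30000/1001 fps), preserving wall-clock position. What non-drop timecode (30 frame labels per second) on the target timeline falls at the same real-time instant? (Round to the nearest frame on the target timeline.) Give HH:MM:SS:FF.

Source frame index: (0×3600 + 31×60 + 14) × 30 + 11 = 56231.
Real time: 56231 / (30) = 56231/30 s.
Target frame: (56231/30) × (30000/1001) = 8033000/143 ≈ 56174.825 → 56175.
At 30 labels/s: frame 56175 → 00:31:12:15.

00:31:12:15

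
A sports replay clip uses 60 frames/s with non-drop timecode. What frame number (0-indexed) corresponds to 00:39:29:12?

142152

Total seconds to the label: (0 × 3600 + 39 × 60 + 29) = 2369.
Frame index = 2369 × 60 + 12 = 142152.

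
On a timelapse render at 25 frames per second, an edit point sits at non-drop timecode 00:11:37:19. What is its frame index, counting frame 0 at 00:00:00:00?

Total seconds to the label: (0 × 3600 + 11 × 60 + 37) = 697.
Frame index = 697 × 25 + 19 = 17444.

17444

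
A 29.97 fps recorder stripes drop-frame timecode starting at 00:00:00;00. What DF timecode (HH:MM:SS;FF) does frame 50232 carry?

Ten DF minutes hold 17982 frames, so frame 50232 lies in block 2 (frames 35964–53945) with 14268 frames into that block.
The block's first minute is 1800 frames and the rest 1798 each; 14268 frames reaches minute 7, so 2 × 18 + 7 × 2 = 50 labels have been skipped so far.
Adding those back, label number 50232 + 50 = 50282 at 30 labels/s is 1676 s + 2 f = 0 h 27 min 56 s frame 2, i.e. 00:27:56;02.

00:27:56;02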